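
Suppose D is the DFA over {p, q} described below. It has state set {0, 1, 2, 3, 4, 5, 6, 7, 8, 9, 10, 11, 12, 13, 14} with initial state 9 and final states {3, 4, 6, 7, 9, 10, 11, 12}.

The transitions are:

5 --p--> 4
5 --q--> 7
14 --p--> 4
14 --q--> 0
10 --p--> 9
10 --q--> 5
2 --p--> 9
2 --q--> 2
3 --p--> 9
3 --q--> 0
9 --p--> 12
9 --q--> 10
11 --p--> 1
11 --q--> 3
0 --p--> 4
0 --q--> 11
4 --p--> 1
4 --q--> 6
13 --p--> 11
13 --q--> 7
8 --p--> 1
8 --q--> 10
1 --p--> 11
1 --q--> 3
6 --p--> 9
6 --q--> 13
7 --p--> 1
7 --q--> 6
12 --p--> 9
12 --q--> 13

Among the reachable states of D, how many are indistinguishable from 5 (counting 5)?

First remove the unreachable states {2,8,14}; 12 states remain.
Initial partition by acceptance: {3,4,6,7,9,10,11,12} | {0,1,5,13}.
Split {3,4,6,7,9,10,11,12} by δ(·,p) → {3,6,9,10,12} and {4,7,11}.
Split {3,6,9,10,12} by δ(·,q) → {3,6,10,12} and {9}.
Refine {0,1,5,13} on symbol q: members go to different blocks, giving {0,5,13} and {1}.
The partition is now stable with 5 blocks: {3,6,10,12} | {0,5,13} | {4,7,11} | {9} | {1}.
The equivalence class containing 5 is {0,5,13}, of size 3.

3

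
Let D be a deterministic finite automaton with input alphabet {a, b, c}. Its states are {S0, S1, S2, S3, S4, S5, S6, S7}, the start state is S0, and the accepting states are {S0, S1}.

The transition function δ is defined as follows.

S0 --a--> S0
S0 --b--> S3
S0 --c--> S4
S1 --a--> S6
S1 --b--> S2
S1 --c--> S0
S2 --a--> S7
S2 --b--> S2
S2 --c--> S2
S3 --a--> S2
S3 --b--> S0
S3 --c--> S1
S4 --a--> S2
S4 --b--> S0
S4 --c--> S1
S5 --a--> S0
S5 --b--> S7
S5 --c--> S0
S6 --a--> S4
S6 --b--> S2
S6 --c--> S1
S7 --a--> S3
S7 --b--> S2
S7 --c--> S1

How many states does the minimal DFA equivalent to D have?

5

States {S5} cannot be reached from the start state, so discard them.
Initial partition by acceptance: {S0,S1} | {S2,S3,S4,S6,S7}.
On input a, block {S0,S1} splits into {S0} and {S1}.
Refine {S2,S3,S4,S6,S7} on symbol b: members go to different blocks, giving {S2,S6,S7} and {S3,S4}.
Refine {S2,S6,S7} on symbol a: members go to different blocks, giving {S6,S7} and {S2}.
No further refinement is possible. Final partition (5 blocks): {S0} | {S6,S7} | {S1} | {S3,S4} | {S2}.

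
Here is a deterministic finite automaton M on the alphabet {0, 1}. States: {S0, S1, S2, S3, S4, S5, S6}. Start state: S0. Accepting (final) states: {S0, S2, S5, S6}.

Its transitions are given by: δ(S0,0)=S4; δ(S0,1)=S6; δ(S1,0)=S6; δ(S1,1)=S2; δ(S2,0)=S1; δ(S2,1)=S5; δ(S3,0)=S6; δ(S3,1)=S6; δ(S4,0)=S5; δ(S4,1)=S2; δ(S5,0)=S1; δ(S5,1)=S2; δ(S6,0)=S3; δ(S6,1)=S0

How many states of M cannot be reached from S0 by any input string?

0

Every one of the 7 states is reachable from S0.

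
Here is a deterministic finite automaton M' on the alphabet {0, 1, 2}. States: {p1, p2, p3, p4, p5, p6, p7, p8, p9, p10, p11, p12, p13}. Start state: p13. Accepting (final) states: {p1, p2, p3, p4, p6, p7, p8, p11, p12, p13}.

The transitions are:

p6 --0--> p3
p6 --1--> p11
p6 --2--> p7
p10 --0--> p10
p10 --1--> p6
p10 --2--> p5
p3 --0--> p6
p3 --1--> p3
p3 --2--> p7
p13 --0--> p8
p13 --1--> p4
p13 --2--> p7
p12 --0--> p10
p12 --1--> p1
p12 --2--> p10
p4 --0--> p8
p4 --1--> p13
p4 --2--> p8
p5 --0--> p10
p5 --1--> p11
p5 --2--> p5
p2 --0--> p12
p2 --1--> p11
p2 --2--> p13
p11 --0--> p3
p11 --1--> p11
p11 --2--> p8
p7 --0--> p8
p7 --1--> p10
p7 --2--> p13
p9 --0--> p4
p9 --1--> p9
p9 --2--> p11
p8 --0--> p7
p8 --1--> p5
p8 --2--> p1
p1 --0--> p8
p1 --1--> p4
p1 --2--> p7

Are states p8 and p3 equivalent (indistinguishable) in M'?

States {p2,p9,p12} cannot be reached from the start state, so discard them.
Initial partition by acceptance: {p1,p3,p4,p6,p7,p8,p11,p13} | {p5,p10}.
On input 1, block {p1,p3,p4,p6,p7,p8,p11,p13} splits into {p1,p3,p4,p6,p11,p13} and {p7,p8}.
On input 0, block {p1,p3,p4,p6,p11,p13} splits into {p1,p4,p13} and {p3,p6,p11}.
No further refinement is possible. Final partition (4 blocks): {p1,p4,p13} | {p5,p10} | {p7,p8} | {p3,p6,p11}.
p8 and p3 end up in different blocks, so they are distinguishable. For instance, the string '1' is accepted from only p3.

No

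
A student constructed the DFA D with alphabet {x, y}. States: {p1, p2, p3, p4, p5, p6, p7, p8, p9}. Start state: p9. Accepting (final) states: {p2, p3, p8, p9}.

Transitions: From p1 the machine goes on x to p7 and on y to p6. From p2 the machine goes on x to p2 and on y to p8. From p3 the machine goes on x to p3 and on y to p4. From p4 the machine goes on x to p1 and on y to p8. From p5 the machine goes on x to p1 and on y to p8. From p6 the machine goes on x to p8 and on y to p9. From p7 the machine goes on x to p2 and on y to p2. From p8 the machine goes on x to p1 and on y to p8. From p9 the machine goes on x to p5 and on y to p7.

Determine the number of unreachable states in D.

2

No path from p9 leads to p3, p4; the other 7 states are all reachable.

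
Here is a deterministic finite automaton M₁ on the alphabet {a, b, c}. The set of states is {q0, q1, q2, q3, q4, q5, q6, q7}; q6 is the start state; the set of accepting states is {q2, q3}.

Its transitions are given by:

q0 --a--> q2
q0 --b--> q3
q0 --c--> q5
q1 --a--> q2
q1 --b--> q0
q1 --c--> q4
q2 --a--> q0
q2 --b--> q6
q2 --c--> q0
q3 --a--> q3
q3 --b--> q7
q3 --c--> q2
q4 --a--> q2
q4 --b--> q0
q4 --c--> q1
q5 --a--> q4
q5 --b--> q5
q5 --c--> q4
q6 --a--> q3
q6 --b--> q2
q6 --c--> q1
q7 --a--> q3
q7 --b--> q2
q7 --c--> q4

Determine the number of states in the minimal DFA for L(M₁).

All states are reachable from the start state.
Start with accepting vs non-accepting: {q2,q3} | {q0,q1,q4,q5,q6,q7}.
On input a, block {q2,q3} splits into {q2} and {q3}.
On input a, block {q0,q1,q4,q5,q6,q7} splits into {q0,q1,q4} and {q6,q7} and {q5}.
On input b, block {q0,q1,q4} splits into {q1,q4} and {q0}.
No further refinement is possible. Final partition (6 blocks): {q2} | {q1,q4} | {q3} | {q6,q7} | {q5} | {q0}.

6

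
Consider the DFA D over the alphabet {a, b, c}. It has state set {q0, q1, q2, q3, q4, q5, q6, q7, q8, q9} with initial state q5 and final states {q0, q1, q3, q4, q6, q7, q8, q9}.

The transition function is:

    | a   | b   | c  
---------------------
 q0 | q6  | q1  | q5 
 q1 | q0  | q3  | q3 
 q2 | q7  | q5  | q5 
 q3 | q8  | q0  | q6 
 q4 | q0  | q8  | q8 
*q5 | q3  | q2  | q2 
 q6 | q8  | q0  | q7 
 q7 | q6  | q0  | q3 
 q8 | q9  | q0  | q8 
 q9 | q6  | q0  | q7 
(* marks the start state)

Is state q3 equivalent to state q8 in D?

Reachable states from the start: {q0,q1,q2,q3,q5,q6,q7,q8,q9}. Unreachable: {q4} — drop them.
Initial partition by acceptance: {q0,q1,q3,q6,q7,q8,q9} | {q2,q5}.
Split {q0,q1,q3,q6,q7,q8,q9} by δ(·,c) → {q1,q3,q6,q7,q8,q9} and {q0}.
Refine {q1,q3,q6,q7,q8,q9} on symbol a: members go to different blocks, giving {q3,q6,q7,q8,q9} and {q1}.
Stable partition: {q3,q6,q7,q8,q9} | {q2,q5} | {q0} | {q1} — 4 equivalence classes.
q3 and q8 lie in the same block of the stable partition, so they are equivalent — no string distinguishes them.

Yes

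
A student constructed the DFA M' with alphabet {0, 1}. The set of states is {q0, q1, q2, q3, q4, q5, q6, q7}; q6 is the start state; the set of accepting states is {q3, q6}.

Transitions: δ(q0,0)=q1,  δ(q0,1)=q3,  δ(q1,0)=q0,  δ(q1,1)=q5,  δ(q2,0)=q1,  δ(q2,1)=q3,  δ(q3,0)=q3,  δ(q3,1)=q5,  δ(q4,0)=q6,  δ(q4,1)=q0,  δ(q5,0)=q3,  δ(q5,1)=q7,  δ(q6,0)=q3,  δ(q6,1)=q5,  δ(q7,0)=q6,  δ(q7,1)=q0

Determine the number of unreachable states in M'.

Starting at q6 and following transitions, the reachable set is {q0, q1, q3, q5, q6, q7}. That leaves q2, q4 unreachable — 2 in total.

2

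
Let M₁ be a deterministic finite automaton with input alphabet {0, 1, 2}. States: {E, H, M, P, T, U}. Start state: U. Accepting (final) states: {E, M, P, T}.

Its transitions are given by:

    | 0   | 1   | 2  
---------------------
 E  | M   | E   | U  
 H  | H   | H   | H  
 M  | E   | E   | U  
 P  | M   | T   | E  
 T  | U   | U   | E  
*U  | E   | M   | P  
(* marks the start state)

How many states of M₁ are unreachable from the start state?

BFS from U reaches {E, M, P, T, U}; the 1 state(s) H are never visited.

1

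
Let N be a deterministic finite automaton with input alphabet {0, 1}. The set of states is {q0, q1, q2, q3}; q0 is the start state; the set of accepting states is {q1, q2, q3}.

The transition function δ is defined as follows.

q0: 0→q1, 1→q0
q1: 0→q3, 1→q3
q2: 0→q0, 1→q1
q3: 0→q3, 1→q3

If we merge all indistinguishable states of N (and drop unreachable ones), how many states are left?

2

Reachable states from the start: {q0,q1,q3}. Unreachable: {q2} — drop them.
Start with accepting vs non-accepting: {q1,q3} | {q0}.
No further refinement is possible. Final partition (2 blocks): {q1,q3} | {q0}.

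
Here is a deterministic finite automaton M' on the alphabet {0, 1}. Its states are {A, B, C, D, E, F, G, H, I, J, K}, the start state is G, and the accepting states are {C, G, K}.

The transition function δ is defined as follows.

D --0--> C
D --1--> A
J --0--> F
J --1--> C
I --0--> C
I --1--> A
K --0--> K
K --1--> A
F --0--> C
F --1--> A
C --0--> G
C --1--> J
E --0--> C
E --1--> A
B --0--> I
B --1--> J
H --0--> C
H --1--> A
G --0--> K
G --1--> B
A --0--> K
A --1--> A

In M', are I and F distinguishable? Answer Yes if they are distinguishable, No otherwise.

No

States {D,E,H} cannot be reached from the start state, so discard them.
Initial partition by acceptance: {C,G,K} | {A,B,F,I,J}.
Refine {A,B,F,I,J} on symbol 0: members go to different blocks, giving {A,F,I} and {B,J}.
On input 1, block {C,G,K} splits into {C,G} and {K}.
Refine {C,G} on symbol 0: members go to different blocks, giving {C} and {G}.
Refine {A,F,I} on symbol 0: members go to different blocks, giving {F,I} and {A}.
On input 1, block {B,J} splits into {B} and {J}.
The partition is now stable with 7 blocks: {C} | {F,I} | {B} | {K} | {G} | {A} | {J}.
I and F lie in the same block of the stable partition, so they are equivalent — no string distinguishes them.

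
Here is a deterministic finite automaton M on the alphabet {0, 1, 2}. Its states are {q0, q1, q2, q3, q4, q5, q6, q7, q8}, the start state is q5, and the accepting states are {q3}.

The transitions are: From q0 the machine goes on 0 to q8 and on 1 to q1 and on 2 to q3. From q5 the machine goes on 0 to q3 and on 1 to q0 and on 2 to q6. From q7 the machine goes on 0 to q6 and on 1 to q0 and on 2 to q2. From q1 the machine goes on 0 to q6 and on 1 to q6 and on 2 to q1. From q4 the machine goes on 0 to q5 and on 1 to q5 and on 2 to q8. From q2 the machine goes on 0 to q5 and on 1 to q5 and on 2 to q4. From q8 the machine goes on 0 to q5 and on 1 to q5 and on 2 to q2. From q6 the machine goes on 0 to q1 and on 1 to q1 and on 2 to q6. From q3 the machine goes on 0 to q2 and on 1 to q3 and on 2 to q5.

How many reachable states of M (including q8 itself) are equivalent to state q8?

Reachable states from the start: {q0,q1,q2,q3,q4,q5,q6,q8}. Unreachable: {q7} — drop them.
Initial partition by acceptance: {q3} | {q0,q1,q2,q4,q5,q6,q8}.
On input 0, block {q0,q1,q2,q4,q5,q6,q8} splits into {q0,q1,q2,q4,q6,q8} and {q5}.
Refine {q0,q1,q2,q4,q6,q8} on symbol 0: members go to different blocks, giving {q0,q1,q6} and {q2,q4,q8}.
Refine {q0,q1,q6} on symbol 0: members go to different blocks, giving {q1,q6} and {q0}.
No further refinement is possible. Final partition (5 blocks): {q3} | {q1,q6} | {q5} | {q2,q4,q8} | {q0}.
State q8 belongs to the block {q2,q4,q8}, which has 3 states.

3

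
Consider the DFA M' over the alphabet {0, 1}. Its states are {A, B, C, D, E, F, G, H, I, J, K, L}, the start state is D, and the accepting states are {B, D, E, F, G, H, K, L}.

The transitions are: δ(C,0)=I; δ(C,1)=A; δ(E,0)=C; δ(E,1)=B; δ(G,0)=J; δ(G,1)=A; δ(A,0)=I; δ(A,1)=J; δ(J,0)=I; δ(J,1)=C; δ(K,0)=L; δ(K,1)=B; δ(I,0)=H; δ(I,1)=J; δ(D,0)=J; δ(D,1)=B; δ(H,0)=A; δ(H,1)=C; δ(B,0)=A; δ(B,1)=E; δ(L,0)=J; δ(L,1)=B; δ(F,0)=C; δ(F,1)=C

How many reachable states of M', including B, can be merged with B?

Reachable states from the start: {A,B,C,D,E,H,I,J}. Unreachable: {F,G,K,L} — drop them.
Start with accepting vs non-accepting: {B,D,E,H} | {A,C,I,J}.
Refine {B,D,E,H} on symbol 1: members go to different blocks, giving {B,D,E} and {H}.
Split {A,C,I,J} by δ(·,0) → {A,C,J} and {I}.
Stable partition: {B,D,E} | {A,C,J} | {H} | {I} — 4 equivalence classes.
The equivalence class containing B is {B,D,E}, of size 3.

3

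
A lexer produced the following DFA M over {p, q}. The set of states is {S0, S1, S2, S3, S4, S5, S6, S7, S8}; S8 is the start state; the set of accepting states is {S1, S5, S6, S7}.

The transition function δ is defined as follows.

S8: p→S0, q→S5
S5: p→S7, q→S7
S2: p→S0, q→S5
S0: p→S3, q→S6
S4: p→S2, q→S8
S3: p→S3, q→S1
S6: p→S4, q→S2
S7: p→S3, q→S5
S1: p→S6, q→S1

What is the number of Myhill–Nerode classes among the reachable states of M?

8

All states are reachable from the start state.
Initial partition by acceptance: {S1,S5,S6,S7} | {S0,S2,S3,S4,S8}.
On input p, block {S1,S5,S6,S7} splits into {S1,S5} and {S6,S7}.
Refine {S1,S5} on symbol q: members go to different blocks, giving {S1} and {S5}.
Refine {S0,S2,S3,S4,S8} on symbol q: members go to different blocks, giving {S2,S8} and {S0} and {S3} and {S4}.
Split {S6,S7} by δ(·,p) → {S6} and {S7}.
The partition is now stable with 8 blocks: {S1} | {S2,S8} | {S6} | {S5} | {S0} | {S3} | {S4} | {S7}.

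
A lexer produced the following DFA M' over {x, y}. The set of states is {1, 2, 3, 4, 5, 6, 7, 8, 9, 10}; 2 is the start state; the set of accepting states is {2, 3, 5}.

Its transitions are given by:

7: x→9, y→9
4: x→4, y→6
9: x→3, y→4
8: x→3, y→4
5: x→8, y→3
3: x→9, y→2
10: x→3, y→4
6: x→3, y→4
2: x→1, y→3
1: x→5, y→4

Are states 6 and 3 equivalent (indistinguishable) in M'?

No

First remove the unreachable states {7,10}; 8 states remain.
Initial partition by acceptance: {2,3,5} | {1,4,6,8,9}.
Refine {1,4,6,8,9} on symbol x: members go to different blocks, giving {1,6,8,9} and {4}.
No further refinement is possible. Final partition (3 blocks): {2,3,5} | {1,6,8,9} | {4}.
6 and 3 end up in different blocks, so they are distinguishable. For instance, the string 'ε' is accepted from only 3.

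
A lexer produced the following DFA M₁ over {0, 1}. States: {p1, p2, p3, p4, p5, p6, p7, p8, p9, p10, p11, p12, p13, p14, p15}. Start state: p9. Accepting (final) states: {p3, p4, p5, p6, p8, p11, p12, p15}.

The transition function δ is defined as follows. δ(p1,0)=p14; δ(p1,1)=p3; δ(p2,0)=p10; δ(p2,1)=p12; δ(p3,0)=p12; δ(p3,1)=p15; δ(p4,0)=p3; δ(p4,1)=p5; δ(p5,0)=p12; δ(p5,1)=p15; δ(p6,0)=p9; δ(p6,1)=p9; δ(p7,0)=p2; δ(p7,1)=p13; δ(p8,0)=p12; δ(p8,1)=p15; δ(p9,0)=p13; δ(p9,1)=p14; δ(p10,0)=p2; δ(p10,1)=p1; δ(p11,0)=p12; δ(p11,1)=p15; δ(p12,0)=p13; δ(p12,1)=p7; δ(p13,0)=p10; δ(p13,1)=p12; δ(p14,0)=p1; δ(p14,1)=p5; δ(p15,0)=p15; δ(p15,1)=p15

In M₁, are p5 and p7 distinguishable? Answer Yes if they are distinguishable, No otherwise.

States {p4,p6,p8,p11} cannot be reached from the start state, so discard them.
Initial partition by acceptance: {p3,p5,p12,p15} | {p1,p2,p7,p9,p10,p13,p14}.
On input 0, block {p3,p5,p12,p15} splits into {p3,p5,p15} and {p12}.
Refine {p3,p5,p15} on symbol 0: members go to different blocks, giving {p3,p5} and {p15}.
Split {p1,p2,p7,p9,p10,p13,p14} by δ(·,1) → {p7,p9,p10} and {p1,p14} and {p2,p13}.
On input 1, block {p7,p9,p10} splits into {p9,p10} and {p7}.
No further refinement is possible. Final partition (7 blocks): {p3,p5} | {p9,p10} | {p12} | {p15} | {p1,p14} | {p2,p13} | {p7}.
p5 and p7 end up in different blocks, so they are distinguishable. For instance, the string 'ε' is accepted from only p5.

Yes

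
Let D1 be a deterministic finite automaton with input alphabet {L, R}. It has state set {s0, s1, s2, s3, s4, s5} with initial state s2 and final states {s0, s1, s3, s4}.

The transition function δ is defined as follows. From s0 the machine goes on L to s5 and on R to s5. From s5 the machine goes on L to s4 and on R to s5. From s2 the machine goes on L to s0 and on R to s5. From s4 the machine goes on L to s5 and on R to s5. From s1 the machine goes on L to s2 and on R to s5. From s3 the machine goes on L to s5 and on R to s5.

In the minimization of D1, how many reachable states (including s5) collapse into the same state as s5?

2

Reachable states from the start: {s0,s2,s4,s5}. Unreachable: {s1,s3} — drop them.
Start with accepting vs non-accepting: {s0,s4} | {s2,s5}.
No further refinement is possible. Final partition (2 blocks): {s0,s4} | {s2,s5}.
The equivalence class containing s5 is {s2,s5}, of size 2.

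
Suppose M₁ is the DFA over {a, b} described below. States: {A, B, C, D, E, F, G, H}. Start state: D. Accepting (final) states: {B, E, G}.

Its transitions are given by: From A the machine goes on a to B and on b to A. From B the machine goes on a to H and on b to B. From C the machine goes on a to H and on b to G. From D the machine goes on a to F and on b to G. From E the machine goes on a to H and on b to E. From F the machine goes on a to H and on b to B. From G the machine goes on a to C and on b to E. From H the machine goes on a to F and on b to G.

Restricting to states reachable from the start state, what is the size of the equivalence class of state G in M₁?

3

Reachable states from the start: {B,C,D,E,F,G,H}. Unreachable: {A} — drop them.
P0 = {B,E,G} | {C,D,F,H}.
Stable partition: {B,E,G} | {C,D,F,H} — 2 equivalence classes.
State G belongs to the block {B,E,G}, which has 3 states.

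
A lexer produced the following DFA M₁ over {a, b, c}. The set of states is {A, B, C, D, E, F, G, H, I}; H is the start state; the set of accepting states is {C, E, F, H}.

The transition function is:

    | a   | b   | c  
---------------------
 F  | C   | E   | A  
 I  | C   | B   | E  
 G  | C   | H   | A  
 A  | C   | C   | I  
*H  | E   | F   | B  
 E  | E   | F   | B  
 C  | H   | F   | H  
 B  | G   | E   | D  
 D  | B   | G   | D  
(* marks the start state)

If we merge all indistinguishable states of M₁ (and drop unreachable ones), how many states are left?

All states are reachable from the start state.
P0 = {C,E,F,H} | {A,B,D,G,I}.
On input c, block {C,E,F,H} splits into {E,F,H} and {C}.
On input a, block {E,F,H} splits into {E,H} and {F}.
On input a, block {A,B,D,G,I} splits into {A,G,I} and {B,D}.
Refine {A,G,I} on symbol b: members go to different blocks, giving {A} and {G} and {I}.
Refine {B,D} on symbol a: members go to different blocks, giving {B} and {D}.
No further refinement is possible. Final partition (8 blocks): {E,H} | {A} | {C} | {F} | {B} | {G} | {I} | {D}.

8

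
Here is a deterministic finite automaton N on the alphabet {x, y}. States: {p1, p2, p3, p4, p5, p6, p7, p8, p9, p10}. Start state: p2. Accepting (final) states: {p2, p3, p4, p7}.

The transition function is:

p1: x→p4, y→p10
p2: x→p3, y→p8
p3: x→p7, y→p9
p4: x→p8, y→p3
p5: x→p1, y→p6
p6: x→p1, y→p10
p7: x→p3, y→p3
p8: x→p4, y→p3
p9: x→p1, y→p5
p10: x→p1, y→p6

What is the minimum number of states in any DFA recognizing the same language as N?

Every state is reachable, so we keep all 10.
Start with accepting vs non-accepting: {p2,p3,p4,p7} | {p1,p5,p6,p8,p9,p10}.
Refine {p2,p3,p4,p7} on symbol x: members go to different blocks, giving {p2,p3,p7} and {p4}.
Split {p2,p3,p7} by δ(·,y) → {p2,p3} and {p7}.
Split {p2,p3} by δ(·,x) → {p2} and {p3}.
Split {p1,p5,p6,p8,p9,p10} by δ(·,x) → {p5,p6,p9,p10} and {p1,p8}.
Split {p1,p8} by δ(·,y) → {p1} and {p8}.
The partition is now stable with 7 blocks: {p2} | {p5,p6,p9,p10} | {p4} | {p7} | {p3} | {p1} | {p8}.

7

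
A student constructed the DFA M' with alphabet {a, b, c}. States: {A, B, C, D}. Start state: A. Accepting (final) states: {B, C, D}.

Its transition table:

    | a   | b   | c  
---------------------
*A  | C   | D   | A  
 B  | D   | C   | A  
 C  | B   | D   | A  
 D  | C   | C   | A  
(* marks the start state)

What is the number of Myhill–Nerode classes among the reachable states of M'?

2

Initial partition by acceptance: {B,C,D} | {A}.
No further refinement is possible. Final partition (2 blocks): {B,C,D} | {A}.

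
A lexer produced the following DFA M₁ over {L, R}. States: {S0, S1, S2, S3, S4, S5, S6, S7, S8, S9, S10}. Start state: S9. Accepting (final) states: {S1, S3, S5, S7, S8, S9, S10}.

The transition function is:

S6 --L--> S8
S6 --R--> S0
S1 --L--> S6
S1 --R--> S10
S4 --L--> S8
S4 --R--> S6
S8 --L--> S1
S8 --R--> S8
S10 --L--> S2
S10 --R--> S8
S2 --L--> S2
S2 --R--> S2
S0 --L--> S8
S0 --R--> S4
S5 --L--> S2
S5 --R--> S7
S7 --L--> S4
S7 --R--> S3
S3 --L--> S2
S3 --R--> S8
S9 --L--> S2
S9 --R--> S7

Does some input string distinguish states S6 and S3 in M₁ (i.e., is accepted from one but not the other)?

Reachable states from the start: {S0,S1,S2,S3,S4,S6,S7,S8,S9,S10}. Unreachable: {S5} — drop them.
Start with accepting vs non-accepting: {S1,S3,S7,S8,S9,S10} | {S0,S2,S4,S6}.
Split {S1,S3,S7,S8,S9,S10} by δ(·,L) → {S1,S3,S7,S9,S10} and {S8}.
Refine {S1,S3,S7,S9,S10} on symbol R: members go to different blocks, giving {S1,S7,S9} and {S3,S10}.
Split {S1,S7,S9} by δ(·,R) → {S1,S7} and {S9}.
Split {S0,S2,S4,S6} by δ(·,L) → {S0,S4,S6} and {S2}.
Stable partition: {S1,S7} | {S0,S4,S6} | {S8} | {S3,S10} | {S9} | {S2} — 6 equivalence classes.
S6 and S3 end up in different blocks, so they are distinguishable. For instance, the string 'ε' is accepted from only S3.

Yes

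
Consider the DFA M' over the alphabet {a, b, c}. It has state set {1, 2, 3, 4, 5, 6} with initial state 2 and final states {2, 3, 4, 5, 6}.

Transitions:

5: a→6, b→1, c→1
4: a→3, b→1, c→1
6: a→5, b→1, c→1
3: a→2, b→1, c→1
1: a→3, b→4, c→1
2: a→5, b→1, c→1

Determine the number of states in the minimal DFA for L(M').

Every state is reachable, so we keep all 6.
P0 = {2,3,4,5,6} | {1}.
Stable partition: {2,3,4,5,6} | {1} — 2 equivalence classes.

2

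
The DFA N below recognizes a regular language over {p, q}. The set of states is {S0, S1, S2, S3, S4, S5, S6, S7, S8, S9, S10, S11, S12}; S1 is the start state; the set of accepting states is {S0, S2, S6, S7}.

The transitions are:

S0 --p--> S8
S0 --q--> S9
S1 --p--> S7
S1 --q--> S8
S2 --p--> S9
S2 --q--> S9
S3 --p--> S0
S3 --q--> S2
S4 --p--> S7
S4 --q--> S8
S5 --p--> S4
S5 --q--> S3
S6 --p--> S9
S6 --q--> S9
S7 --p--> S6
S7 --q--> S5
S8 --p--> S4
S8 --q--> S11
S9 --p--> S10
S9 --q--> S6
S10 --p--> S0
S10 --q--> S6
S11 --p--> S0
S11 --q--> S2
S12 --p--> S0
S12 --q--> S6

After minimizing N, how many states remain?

First remove the unreachable states {S12}; 12 states remain.
P0 = {S0,S2,S6,S7} | {S1,S3,S4,S5,S8,S9,S10,S11}.
On input p, block {S0,S2,S6,S7} splits into {S0,S2,S6} and {S7}.
On input p, block {S1,S3,S4,S5,S8,S9,S10,S11} splits into {S3,S10,S11} and {S5,S8,S9} and {S1,S4}.
On input p, block {S5,S8,S9} splits into {S5,S8} and {S9}.
Refine {S0,S2,S6} on symbol p: members go to different blocks, giving {S2,S6} and {S0}.
The partition is now stable with 7 blocks: {S2,S6} | {S3,S10,S11} | {S7} | {S5,S8} | {S1,S4} | {S9} | {S0}.

7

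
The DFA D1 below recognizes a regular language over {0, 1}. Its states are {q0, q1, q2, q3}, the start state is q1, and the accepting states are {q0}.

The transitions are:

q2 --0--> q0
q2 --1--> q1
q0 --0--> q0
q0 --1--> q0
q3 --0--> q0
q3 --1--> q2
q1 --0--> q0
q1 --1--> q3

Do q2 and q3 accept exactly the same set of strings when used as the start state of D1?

P0 = {q0} | {q1,q2,q3}.
The partition is now stable with 2 blocks: {q0} | {q1,q2,q3}.
q2 and q3 lie in the same block of the stable partition, so they are equivalent — no string distinguishes them.

Yes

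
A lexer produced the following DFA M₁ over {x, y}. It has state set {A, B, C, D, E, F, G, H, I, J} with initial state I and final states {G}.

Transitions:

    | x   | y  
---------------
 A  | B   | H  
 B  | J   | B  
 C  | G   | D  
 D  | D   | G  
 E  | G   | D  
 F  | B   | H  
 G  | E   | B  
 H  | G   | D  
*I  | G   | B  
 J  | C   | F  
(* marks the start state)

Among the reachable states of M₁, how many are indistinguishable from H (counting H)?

States {A} cannot be reached from the start state, so discard them.
Initial partition by acceptance: {G} | {B,C,D,E,F,H,I,J}.
Split {B,C,D,E,F,H,I,J} by δ(·,x) → {B,D,F,J} and {C,E,H,I}.
On input x, block {B,D,F,J} splits into {B,D,F} and {J}.
On input x, block {B,D,F} splits into {D,F} and {B}.
Split {D,F} by δ(·,x) → {D} and {F}.
On input y, block {C,E,H,I} splits into {C,E,H} and {I}.
Stable partition: {G} | {D} | {C,E,H} | {J} | {B} | {F} | {I} — 7 equivalence classes.
State H belongs to the block {C,E,H}, which has 3 states.

3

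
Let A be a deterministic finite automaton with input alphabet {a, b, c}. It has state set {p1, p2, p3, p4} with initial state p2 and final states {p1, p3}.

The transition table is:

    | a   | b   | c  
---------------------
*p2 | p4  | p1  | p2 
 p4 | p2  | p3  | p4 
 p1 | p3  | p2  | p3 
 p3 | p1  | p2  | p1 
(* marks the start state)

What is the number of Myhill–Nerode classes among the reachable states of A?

Start with accepting vs non-accepting: {p1,p3} | {p2,p4}.
The partition is now stable with 2 blocks: {p1,p3} | {p2,p4}.

2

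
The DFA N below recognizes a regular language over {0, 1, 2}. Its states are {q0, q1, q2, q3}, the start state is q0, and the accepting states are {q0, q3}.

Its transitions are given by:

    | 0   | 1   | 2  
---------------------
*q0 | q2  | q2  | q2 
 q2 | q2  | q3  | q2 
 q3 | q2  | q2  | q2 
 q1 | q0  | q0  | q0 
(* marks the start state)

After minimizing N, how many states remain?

2

States {q1} cannot be reached from the start state, so discard them.
P0 = {q0,q3} | {q2}.
No further refinement is possible. Final partition (2 blocks): {q0,q3} | {q2}.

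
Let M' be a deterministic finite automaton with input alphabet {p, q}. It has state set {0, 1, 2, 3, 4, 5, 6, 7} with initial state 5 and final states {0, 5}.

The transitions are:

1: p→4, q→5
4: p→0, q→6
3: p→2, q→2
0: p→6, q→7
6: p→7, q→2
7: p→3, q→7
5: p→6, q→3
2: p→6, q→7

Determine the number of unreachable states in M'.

BFS from 5 reaches {2, 3, 5, 6, 7}; the 3 state(s) 0, 1, 4 are never visited.

3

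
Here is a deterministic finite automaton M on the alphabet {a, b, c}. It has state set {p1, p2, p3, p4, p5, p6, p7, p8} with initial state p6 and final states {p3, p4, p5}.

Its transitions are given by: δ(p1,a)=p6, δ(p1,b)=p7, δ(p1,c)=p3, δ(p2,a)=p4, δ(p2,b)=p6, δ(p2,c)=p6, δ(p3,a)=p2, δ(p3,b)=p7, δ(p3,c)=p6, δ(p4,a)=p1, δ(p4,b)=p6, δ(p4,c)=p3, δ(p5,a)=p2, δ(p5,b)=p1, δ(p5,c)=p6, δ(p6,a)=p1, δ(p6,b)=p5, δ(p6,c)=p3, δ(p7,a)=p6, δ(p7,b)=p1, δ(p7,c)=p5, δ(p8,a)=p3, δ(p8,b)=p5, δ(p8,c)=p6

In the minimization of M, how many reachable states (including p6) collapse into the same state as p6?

Reachable states from the start: {p1,p2,p3,p4,p5,p6,p7}. Unreachable: {p8} — drop them.
Start with accepting vs non-accepting: {p3,p4,p5} | {p1,p2,p6,p7}.
On input c, block {p3,p4,p5} splits into {p3,p5} and {p4}.
Split {p1,p2,p6,p7} by δ(·,a) → {p1,p6,p7} and {p2}.
Split {p1,p6,p7} by δ(·,b) → {p1,p7} and {p6}.
The partition is now stable with 5 blocks: {p3,p5} | {p1,p7} | {p4} | {p2} | {p6}.
State p6 belongs to the block {p6}, which has 1 states.

1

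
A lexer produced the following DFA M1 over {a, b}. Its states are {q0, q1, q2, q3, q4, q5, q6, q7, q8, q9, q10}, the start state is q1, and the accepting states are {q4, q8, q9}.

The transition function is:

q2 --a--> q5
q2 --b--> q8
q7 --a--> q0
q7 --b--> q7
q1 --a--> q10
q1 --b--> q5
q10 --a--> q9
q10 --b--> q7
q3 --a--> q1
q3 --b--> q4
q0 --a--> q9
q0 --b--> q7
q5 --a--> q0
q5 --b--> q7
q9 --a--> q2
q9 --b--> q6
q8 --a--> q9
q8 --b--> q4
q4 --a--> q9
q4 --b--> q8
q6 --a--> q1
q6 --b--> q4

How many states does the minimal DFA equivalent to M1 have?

Reachable states from the start: {q0,q1,q2,q4,q5,q6,q7,q8,q9,q10}. Unreachable: {q3} — drop them.
P0 = {q4,q8,q9} | {q0,q1,q2,q5,q6,q7,q10}.
Split {q4,q8,q9} by δ(·,a) → {q4,q8} and {q9}.
Refine {q0,q1,q2,q5,q6,q7,q10} on symbol a: members go to different blocks, giving {q1,q2,q5,q6,q7} and {q0,q10}.
Split {q1,q2,q5,q6,q7} by δ(·,a) → {q1,q5,q7} and {q2,q6}.
The partition is now stable with 5 blocks: {q4,q8} | {q1,q5,q7} | {q9} | {q0,q10} | {q2,q6}.

5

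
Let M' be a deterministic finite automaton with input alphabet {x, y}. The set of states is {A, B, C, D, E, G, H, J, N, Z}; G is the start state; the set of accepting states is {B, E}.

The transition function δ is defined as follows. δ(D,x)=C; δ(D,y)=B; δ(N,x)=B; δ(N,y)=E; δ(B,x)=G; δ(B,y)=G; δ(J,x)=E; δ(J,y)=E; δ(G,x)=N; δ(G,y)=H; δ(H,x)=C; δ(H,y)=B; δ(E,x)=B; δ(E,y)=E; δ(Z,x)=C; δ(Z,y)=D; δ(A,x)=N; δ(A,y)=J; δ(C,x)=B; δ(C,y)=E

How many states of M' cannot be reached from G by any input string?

4

BFS from G reaches {B, C, E, G, H, N}; the 4 state(s) A, D, J, Z are never visited.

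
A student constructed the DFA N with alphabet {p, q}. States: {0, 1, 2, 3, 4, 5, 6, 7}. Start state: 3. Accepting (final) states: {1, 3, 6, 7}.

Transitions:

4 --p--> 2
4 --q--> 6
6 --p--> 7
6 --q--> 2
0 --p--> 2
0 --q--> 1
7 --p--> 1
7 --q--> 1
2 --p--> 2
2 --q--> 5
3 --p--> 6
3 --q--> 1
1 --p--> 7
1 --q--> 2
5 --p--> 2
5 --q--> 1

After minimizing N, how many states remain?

4

States {0,4} cannot be reached from the start state, so discard them.
Initial partition by acceptance: {1,3,6,7} | {2,5}.
On input q, block {1,3,6,7} splits into {1,6} and {3,7}.
On input q, block {2,5} splits into {2} and {5}.
No further refinement is possible. Final partition (4 blocks): {1,6} | {2} | {3,7} | {5}.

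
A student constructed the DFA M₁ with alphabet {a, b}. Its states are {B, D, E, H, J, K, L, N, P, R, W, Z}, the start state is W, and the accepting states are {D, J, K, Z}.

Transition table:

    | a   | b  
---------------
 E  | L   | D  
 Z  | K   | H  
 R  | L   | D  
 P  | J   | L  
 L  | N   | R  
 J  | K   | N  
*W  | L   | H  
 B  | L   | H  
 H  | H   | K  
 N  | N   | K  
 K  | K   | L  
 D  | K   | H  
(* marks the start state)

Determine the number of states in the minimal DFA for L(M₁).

Reachable states from the start: {D,H,K,L,N,R,W}. Unreachable: {B,E,J,P,Z} — drop them.
P0 = {D,K} | {H,L,N,R,W}.
Split {H,L,N,R,W} by δ(·,b) → {H,N,R} and {L,W}.
Refine {D,K} on symbol b: members go to different blocks, giving {K} and {D}.
Refine {H,N,R} on symbol a: members go to different blocks, giving {H,N} and {R}.
On input a, block {L,W} splits into {L} and {W}.
The partition is now stable with 6 blocks: {K} | {H,N} | {L} | {D} | {R} | {W}.

6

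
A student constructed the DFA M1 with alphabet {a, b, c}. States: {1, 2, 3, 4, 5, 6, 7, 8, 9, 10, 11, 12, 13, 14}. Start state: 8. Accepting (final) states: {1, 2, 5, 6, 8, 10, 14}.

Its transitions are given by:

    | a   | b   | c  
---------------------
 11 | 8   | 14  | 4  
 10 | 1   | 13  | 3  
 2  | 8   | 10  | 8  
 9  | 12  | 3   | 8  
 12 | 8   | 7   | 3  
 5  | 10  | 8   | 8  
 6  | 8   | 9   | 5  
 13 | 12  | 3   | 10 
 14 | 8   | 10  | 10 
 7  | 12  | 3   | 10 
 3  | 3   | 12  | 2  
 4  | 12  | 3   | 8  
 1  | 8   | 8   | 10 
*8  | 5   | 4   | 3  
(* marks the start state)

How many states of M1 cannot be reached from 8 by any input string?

4

Starting at 8 and following transitions, the reachable set is {1, 2, 3, 4, 5, 7, 8, 10, 12, 13}. That leaves 6, 9, 11, 14 unreachable — 4 in total.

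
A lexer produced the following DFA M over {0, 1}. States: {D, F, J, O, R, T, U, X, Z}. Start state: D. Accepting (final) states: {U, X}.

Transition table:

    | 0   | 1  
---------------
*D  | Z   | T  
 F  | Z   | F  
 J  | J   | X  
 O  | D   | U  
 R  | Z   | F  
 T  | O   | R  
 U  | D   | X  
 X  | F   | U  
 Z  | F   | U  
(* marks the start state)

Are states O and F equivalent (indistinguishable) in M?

States {J} cannot be reached from the start state, so discard them.
P0 = {U,X} | {D,F,O,R,T,Z}.
Refine {D,F,O,R,T,Z} on symbol 1: members go to different blocks, giving {D,F,R,T} and {O,Z}.
No further refinement is possible. Final partition (3 blocks): {U,X} | {D,F,R,T} | {O,Z}.
O and F end up in different blocks, so they are distinguishable. For instance, the string '1' is accepted from only O.

No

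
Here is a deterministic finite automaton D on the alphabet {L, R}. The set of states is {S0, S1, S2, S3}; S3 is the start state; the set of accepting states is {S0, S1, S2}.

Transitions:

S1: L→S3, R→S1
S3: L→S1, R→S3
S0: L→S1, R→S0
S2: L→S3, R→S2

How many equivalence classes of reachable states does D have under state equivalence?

2

Reachable states from the start: {S1,S3}. Unreachable: {S0,S2} — drop them.
Initial partition by acceptance: {S1} | {S3}.
The partition is now stable with 2 blocks: {S1} | {S3}.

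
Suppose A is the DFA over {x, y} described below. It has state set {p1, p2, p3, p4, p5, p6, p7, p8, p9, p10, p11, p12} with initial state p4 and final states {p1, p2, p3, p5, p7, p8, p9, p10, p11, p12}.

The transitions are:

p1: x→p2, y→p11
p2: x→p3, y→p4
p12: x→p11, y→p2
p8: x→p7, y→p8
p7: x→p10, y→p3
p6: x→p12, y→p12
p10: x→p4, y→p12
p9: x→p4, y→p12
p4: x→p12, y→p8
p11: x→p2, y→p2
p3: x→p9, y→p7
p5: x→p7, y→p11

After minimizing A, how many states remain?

7

First remove the unreachable states {p1,p5,p6}; 9 states remain.
Start with accepting vs non-accepting: {p2,p3,p7,p8,p9,p10,p11,p12} | {p4}.
On input x, block {p2,p3,p7,p8,p9,p10,p11,p12} splits into {p2,p3,p7,p8,p11,p12} and {p9,p10}.
On input x, block {p2,p3,p7,p8,p11,p12} splits into {p2,p8,p11,p12} and {p3,p7}.
Refine {p2,p8,p11,p12} on symbol x: members go to different blocks, giving {p2,p8} and {p11,p12}.
Split {p2,p8} by δ(·,y) → {p2} and {p8}.
Split {p11,p12} by δ(·,x) → {p11} and {p12}.
No further refinement is possible. Final partition (7 blocks): {p2} | {p4} | {p9,p10} | {p3,p7} | {p11} | {p8} | {p12}.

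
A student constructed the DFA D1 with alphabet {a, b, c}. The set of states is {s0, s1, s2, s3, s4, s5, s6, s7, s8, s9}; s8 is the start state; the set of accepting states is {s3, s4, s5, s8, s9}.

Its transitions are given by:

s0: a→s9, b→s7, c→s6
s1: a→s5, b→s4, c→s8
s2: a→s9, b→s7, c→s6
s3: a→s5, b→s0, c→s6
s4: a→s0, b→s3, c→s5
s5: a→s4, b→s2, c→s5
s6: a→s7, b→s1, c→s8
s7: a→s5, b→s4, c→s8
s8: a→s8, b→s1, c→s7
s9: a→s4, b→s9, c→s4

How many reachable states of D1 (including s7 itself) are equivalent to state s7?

Every state is reachable, so we keep all 10.
Start with accepting vs non-accepting: {s3,s4,s5,s8,s9} | {s0,s1,s2,s6,s7}.
Refine {s3,s4,s5,s8,s9} on symbol a: members go to different blocks, giving {s3,s5,s8,s9} and {s4}.
On input a, block {s3,s5,s8,s9} splits into {s3,s8} and {s5,s9}.
Refine {s3,s8} on symbol a: members go to different blocks, giving {s3} and {s8}.
Refine {s0,s1,s2,s6,s7} on symbol a: members go to different blocks, giving {s0,s1,s2,s7} and {s6}.
Refine {s0,s1,s2,s7} on symbol b: members go to different blocks, giving {s0,s2} and {s1,s7}.
Refine {s5,s9} on symbol b: members go to different blocks, giving {s5} and {s9}.
The partition is now stable with 8 blocks: {s3} | {s0,s2} | {s4} | {s5} | {s8} | {s6} | {s1,s7} | {s9}.
The equivalence class containing s7 is {s1,s7}, of size 2.

2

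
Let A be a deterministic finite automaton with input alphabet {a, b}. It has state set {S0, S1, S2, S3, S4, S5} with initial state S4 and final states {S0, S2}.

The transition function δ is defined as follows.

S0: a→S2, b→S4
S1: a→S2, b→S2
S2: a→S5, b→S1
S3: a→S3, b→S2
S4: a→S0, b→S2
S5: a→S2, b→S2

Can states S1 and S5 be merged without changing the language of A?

Yes

Reachable states from the start: {S0,S1,S2,S4,S5}. Unreachable: {S3} — drop them.
Start with accepting vs non-accepting: {S0,S2} | {S1,S4,S5}.
On input a, block {S0,S2} splits into {S0} and {S2}.
On input a, block {S1,S4,S5} splits into {S1,S5} and {S4}.
Stable partition: {S0} | {S1,S5} | {S2} | {S4} — 4 equivalence classes.
S1 and S5 lie in the same block of the stable partition, so they are equivalent — no string distinguishes them.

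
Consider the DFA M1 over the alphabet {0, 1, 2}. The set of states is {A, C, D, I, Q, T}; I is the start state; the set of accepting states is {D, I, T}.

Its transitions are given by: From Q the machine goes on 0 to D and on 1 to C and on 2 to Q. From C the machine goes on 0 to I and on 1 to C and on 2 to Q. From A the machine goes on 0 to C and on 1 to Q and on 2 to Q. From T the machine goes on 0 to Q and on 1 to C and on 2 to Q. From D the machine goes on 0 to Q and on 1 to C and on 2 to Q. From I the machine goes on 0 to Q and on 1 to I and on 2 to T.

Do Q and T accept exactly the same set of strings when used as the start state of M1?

No

Reachable states from the start: {C,D,I,Q,T}. Unreachable: {A} — drop them.
Initial partition by acceptance: {D,I,T} | {C,Q}.
Split {D,I,T} by δ(·,1) → {D,T} and {I}.
On input 0, block {C,Q} splits into {Q} and {C}.
No further refinement is possible. Final partition (4 blocks): {D,T} | {Q} | {I} | {C}.
Q and T end up in different blocks, so they are distinguishable. For instance, the string 'ε' is accepted from only T.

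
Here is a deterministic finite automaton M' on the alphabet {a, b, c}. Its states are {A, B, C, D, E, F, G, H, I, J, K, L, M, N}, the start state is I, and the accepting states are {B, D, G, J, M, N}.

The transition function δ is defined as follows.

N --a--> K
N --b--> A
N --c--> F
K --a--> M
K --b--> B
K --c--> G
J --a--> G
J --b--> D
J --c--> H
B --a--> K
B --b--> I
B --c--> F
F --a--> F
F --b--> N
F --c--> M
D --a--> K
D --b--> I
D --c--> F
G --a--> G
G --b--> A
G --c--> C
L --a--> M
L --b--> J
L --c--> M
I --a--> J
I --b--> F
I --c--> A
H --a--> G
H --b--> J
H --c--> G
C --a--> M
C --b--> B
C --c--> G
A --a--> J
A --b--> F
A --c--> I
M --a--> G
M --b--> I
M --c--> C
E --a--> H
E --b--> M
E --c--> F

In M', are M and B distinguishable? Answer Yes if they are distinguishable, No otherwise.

First remove the unreachable states {E,L}; 12 states remain.
P0 = {B,D,G,J,M,N} | {A,C,F,H,I,K}.
On input a, block {B,D,G,J,M,N} splits into {B,D,N} and {G,J,M}.
Split {A,C,F,H,I,K} by δ(·,a) → {A,C,H,I,K} and {F}.
Split {A,C,H,I,K} by δ(·,b) → {A,I} and {C,K} and {H}.
Refine {G,J,M} on symbol b: members go to different blocks, giving {G,M} and {J}.
No further refinement is possible. Final partition (7 blocks): {B,D,N} | {A,I} | {G,M} | {F} | {C,K} | {H} | {J}.
M and B end up in different blocks, so they are distinguishable. For instance, the string 'a' is accepted from only M.

Yes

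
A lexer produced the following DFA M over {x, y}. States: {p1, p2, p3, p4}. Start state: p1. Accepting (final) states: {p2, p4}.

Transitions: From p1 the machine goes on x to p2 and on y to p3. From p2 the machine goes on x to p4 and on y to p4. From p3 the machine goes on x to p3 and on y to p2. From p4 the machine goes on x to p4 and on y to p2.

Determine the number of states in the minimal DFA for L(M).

3

P0 = {p2,p4} | {p1,p3}.
Refine {p1,p3} on symbol x: members go to different blocks, giving {p1} and {p3}.
No further refinement is possible. Final partition (3 blocks): {p2,p4} | {p1} | {p3}.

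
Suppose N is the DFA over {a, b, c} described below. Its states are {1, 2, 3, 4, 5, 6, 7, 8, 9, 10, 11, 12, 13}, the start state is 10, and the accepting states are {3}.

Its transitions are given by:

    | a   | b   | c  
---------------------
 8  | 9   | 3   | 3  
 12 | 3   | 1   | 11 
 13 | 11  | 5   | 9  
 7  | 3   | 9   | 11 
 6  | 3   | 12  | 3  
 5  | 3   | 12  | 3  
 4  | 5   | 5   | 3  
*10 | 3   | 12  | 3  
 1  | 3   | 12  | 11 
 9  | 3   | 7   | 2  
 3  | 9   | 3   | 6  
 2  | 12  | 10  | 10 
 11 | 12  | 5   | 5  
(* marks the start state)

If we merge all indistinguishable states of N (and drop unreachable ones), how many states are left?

4

First remove the unreachable states {4,8,13}; 10 states remain.
P0 = {3} | {1,2,5,6,7,9,10,11,12}.
Refine {1,2,5,6,7,9,10,11,12} on symbol a: members go to different blocks, giving {1,5,6,7,9,10,12} and {2,11}.
Split {1,5,6,7,9,10,12} by δ(·,c) → {1,7,9,12} and {5,6,10}.
The partition is now stable with 4 blocks: {3} | {1,7,9,12} | {2,11} | {5,6,10}.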